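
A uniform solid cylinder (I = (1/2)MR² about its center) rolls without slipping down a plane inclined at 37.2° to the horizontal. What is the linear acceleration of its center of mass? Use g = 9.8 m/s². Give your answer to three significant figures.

Here I = (1/2)MR², so the shape factor k = I/(MR²) = 0.5.
Translational: Mg sinθ − f = Ma. Rotational about the CM: fR = Iα = kMRa, so f = kMa.
Eliminating f: Mg sinθ = (1+k)Ma, so a = g sinθ/(1+k) = 9.8 × sin37.2° / 1.5 ≈ 3.95 m/s².

a ≈ 3.95 m/s²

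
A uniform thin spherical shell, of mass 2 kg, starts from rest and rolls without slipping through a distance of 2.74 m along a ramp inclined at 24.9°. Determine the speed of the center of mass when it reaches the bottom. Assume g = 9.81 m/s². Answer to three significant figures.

v ≈ 3.69 m/s

The moment of inertia is (2/3)MR², giving k ≡ I/(MR²) = 2/3.
Since it rolls without slipping, ω = v/R and KE = ½Mv² + ½Iω² = ½(1+k)Mv² = (5/6)Mv².
The vertical drop is h = L sinθ = 2.74 × sin24.9° = 1.154 m.
Energy conservation: Mgh = (5/6)Mv², so v = √(2gh/(1+k)) = √(2 × 9.81 × 1.154 / 1.667) ≈ 3.69 m/s.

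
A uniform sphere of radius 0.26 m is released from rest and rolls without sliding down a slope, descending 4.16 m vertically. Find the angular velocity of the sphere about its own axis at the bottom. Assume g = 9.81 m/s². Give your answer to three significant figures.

Here I = (2/5)MR², so the shape factor k = I/(MR²) = 0.4.
Rolling without slipping gives ω = v/R, so the total kinetic energy is ½Mv² + ½Iω² = ½(1+k)Mv² = (7/10)Mv².
Energy conservation Mgh = ½(1+k)Mv² gives v = √(2gh/(1+k)) = √(2 × 9.81 × 4.16 / 1.4) = 7.635 m/s.
Then ω = v/R = 7.635 / 0.26 ≈ 29.4 rad/s.

ω ≈ 29.4 rad/s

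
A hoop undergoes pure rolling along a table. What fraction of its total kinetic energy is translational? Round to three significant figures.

fraction ≈ 0.500

Here I = MR², so the shape factor k = I/(MR²) = 1.
With ω = v/R, KE_trans = ½Mv² and KE_rot = ½Iω² = ½kMv², so KE_total = ½(1+k)Mv².
The translational fraction is therefore 1/(1+k) = 1/2 ≈ 0.500.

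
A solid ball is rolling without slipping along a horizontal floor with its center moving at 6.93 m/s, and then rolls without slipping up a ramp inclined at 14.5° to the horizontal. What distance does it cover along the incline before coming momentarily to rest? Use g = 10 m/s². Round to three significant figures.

d ≈ 13.4 m

The moment of inertia is (2/5)MR², giving k ≡ I/(MR²) = 0.4.
The rolling condition ω = v/R makes the rotational term ½I(v/R)² = ½kMv², so KE_total = ½(1+k)Mv² = (7/10)Mv².
Setting this equal to Mgh gives the vertical rise h = (1+k)v₀²/(2g) = 1.4×6.93²/(2×10) = 3.362 m.
The distance along the slope is d = h/sinθ = 3.362/sin14.5° ≈ 13.4 m.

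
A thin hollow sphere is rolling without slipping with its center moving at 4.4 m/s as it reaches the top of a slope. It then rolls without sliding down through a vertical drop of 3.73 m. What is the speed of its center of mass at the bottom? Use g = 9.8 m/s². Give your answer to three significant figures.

Here I = (2/3)MR², so the shape factor k = I/(MR²) = 2/3.
Since it rolls without slipping, ω = v/R and KE = ½Mv² + ½Iω² = ½(1+k)Mv² = (5/6)Mv².
Energy conservation: (5/6)Mv₀² + Mgh = (5/6)Mv², so v² = v₀² + 2gh/(1+k).
v = √(4.4² + 2×9.8×3.73/1.667) = √63.22 ≈ 7.95 m/s.

v ≈ 7.95 m/s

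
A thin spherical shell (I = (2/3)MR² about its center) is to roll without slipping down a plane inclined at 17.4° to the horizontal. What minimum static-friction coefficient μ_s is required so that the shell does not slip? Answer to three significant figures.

The moment of inertia is (2/3)MR², giving k ≡ I/(MR²) = 2/3.
Translational: Mg sinθ − f = Ma. Rotational about the CM: fR = Iα = kMRa, so f = kMa.
These give a = g sinθ/(1+k) and the required friction f = kMg sinθ/(1+k).
With N = Mg cosθ, the no-slip condition f ≤ μN gives μ_min = f/N = k tanθ/(1+k).
μ_min = (2/3) × tan17.4° / 1.667 ≈ 0.125.

μ_min ≈ 0.125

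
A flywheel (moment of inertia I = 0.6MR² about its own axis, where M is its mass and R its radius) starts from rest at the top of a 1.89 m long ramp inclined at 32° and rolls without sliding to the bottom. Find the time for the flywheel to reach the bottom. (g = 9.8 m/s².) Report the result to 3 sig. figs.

t ≈ 1.08 s

With I = 0.6MR², the ratio k = I/(MR²) is 0.6.
Newton's second law down the slope: Mg sinθ − f = Ma. The torque equation fR = Iα (with α = a/R) gives f = kMa.
Hence a = g sinθ/(1+k) = 9.8×sin32°/1.6 = 3.246 m/s².
Starting from rest, L = ½at², so t = √(2L/a) = √(2×1.89/3.246) ≈ 1.08 s.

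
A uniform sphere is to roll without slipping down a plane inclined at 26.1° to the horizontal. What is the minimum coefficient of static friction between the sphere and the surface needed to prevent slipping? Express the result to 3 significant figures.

μ_min ≈ 0.140

For this body I = (2/5)MR², i.e. k = I/(MR²) = 0.4.
Newton's second law down the slope: Mg sinθ − f = Ma. The torque equation fR = Iα (with α = a/R) gives f = kMa.
These give a = g sinθ/(1+k) and the required friction f = kMg sinθ/(1+k).
With N = Mg cosθ, the no-slip condition f ≤ μN gives μ_min = f/N = k tanθ/(1+k).
μ_min = 0.4 × tan26.1° / 1.4 ≈ 0.140.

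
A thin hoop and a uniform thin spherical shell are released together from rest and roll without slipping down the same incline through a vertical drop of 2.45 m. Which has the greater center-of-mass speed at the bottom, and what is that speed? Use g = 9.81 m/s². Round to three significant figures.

the uniform thin spherical shell, at v ≈ 5.37 m/s

For rolling without slipping, Mgh = ½(1+k)Mv² where k = I/(MR²), so v = √(2gh/(1+k)).
Thin hoop: k = 1, giving v = √(2×9.81×2.45/2) = 4.902 m/s.
Uniform thin spherical shell: k = 2/3, giving v = √(2×9.81×2.45/1.667) = 5.37 m/s.
The smaller k wins: the uniform thin spherical shell, at ≈ 5.37 m/s.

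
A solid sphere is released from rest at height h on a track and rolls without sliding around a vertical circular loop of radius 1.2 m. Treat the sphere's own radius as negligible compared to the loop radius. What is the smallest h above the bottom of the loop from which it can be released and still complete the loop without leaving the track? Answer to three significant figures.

The moment of inertia is (2/5)MR², giving k ≡ I/(MR²) = 0.4.
At the top of the loop, the minimum-contact condition is Mg = Mv_top²/r, so v_top² = gr.
With ω = v/R, the kinetic energy at speed v is ½(1+k)Mv² = (7/10)Mv².
Energy conservation from release (height h) to the top (height 2r): Mgh = Mg(2r) + (7/10)M·gr.
Thus h_min = 2r + (1+k)r/2 = r(2 + 1.4/2) = 1.2 × 2.7 ≈ 3.24 m.

h_min ≈ 3.24 m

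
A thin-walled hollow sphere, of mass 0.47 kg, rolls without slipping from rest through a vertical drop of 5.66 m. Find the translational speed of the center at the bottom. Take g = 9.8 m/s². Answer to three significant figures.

The moment of inertia is (2/3)MR², giving k ≡ I/(MR²) = 2/3.
Since it rolls without slipping, ω = v/R and KE = ½Mv² + ½Iω² = ½(1+k)Mv² = (5/6)Mv².
Energy conservation: Mgh = (5/6)Mv², so v = √(2gh/(1+k)) = √(2 × 9.8 × 5.66 / 1.667) ≈ 8.16 m/s.

v ≈ 8.16 m/s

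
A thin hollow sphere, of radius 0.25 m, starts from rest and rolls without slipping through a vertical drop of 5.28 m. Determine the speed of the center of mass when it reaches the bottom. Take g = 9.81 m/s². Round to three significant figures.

v ≈ 7.88 m/s

With I = (2/3)MR², the ratio k = I/(MR²) is 2/3.
Rolling without slipping gives ω = v/R, so the total kinetic energy is ½Mv² + ½Iω² = ½(1+k)Mv² = (5/6)Mv².
Setting Mgh = (5/6)Mv² gives v = √(2gh/(1+k)) = √(2·9.81·5.28/1.667) ≈ 7.88 m/s.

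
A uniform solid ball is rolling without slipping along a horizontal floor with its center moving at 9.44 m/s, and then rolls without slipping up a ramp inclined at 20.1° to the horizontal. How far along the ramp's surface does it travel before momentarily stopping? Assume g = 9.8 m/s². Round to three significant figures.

d ≈ 18.5 m

For this body I = (2/5)MR², i.e. k = I/(MR²) = 0.4.
Since it rolls without slipping, ω = v/R and KE = ½Mv² + ½Iω² = ½(1+k)Mv² = (7/10)Mv².
Setting this equal to Mgh gives the vertical rise h = (1+k)v₀²/(2g) = 1.4×9.44²/(2×9.8) = 6.365 m.
The distance along the slope is d = h/sinθ = 6.365/sin20.1° ≈ 18.5 m.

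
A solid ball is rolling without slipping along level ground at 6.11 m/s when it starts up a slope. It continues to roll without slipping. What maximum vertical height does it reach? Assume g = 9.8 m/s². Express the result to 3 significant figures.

With I = (2/5)MR², the ratio k = I/(MR²) is 0.4.
Rolling without slipping gives ω = v/R, so the total kinetic energy is ½Mv² + ½Iω² = ½(1+k)Mv² = (7/10)Mv².
All of this converts to potential energy at the highest point: (7/10)Mv₀² = Mgh.
Thus h = (1+k)v₀²/(2g) = 1.4 × 6.11² / (2 × 9.8) ≈ 2.67 m.

h ≈ 2.67 m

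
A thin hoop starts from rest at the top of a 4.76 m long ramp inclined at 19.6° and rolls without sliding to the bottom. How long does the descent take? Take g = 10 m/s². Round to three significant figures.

t ≈ 2.38 s

For this body I = MR², i.e. k = I/(MR²) = 1.
Translational: Mg sinθ − f = Ma. Rotational about the CM: fR = Iα = kMRa, so f = kMa.
Hence a = g sinθ/(1+k) = 10×sin19.6°/2 = 1.677 m/s².
Starting from rest, L = ½at², so t = √(2L/a) = √(2×4.76/1.677) ≈ 2.38 s.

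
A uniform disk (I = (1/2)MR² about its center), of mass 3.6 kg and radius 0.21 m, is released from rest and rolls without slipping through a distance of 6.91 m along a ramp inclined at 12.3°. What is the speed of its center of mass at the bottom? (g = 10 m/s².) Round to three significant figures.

For this body I = (1/2)MR², i.e. k = I/(MR²) = 0.5.
Since it rolls without slipping, ω = v/R and KE = ½Mv² + ½Iω² = ½(1+k)Mv² = (3/4)Mv².
The vertical drop is h = L sinθ = 6.91 × sin12.3° = 1.472 m.
Setting Mgh = (3/4)Mv² gives v = √(2gh/(1+k)) = √(2·10·1.472/1.5) ≈ 4.43 m/s.

v ≈ 4.43 m/s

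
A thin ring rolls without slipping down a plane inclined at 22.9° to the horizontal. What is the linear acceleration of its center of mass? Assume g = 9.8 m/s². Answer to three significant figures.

The moment of inertia is MR², giving k ≡ I/(MR²) = 1.
Along the incline Mg sinθ − f = Ma, and torque about the center fR = Iα = kMR²(a/R) gives f = kMa.
Eliminating f: Mg sinθ = (1+k)Ma, so a = g sinθ/(1+k) = 9.8 × sin22.9° / 2 ≈ 1.91 m/s².

a ≈ 1.91 m/s²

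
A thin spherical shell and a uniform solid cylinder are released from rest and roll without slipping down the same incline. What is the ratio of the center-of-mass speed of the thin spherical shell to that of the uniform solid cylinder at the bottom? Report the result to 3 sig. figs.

Each satisfies Mgh = ½(1+k)Mv² with k = I/(MR²), so v ∝ 1/√(1+k).
For the thin spherical shell k = 2/3; for the uniform solid cylinder k = 0.5.
v₁/v₂ = √((1+k₂)/(1+k₁)) = √(1.5/1.667) ≈ 0.949.

v_ratio ≈ 0.949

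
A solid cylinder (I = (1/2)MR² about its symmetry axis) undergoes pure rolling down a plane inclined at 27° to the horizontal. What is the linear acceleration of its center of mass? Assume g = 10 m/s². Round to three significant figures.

a ≈ 3.03 m/s²

With I = (1/2)MR², the ratio k = I/(MR²) is 0.5.
Translational: Mg sinθ − f = Ma. Rotational about the CM: fR = Iα = kMRa, so f = kMa.
Eliminating f: Mg sinθ = (1+k)Ma, so a = g sinθ/(1+k) = 10 × sin27° / 1.5 ≈ 3.03 m/s².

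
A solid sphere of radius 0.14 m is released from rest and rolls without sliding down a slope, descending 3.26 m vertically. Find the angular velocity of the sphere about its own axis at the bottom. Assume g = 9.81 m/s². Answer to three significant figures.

ω ≈ 48.3 rad/s

For this body I = (2/5)MR², i.e. k = I/(MR²) = 0.4.
Rolling without slipping gives ω = v/R, so the total kinetic energy is ½Mv² + ½Iω² = ½(1+k)Mv² = (7/10)Mv².
Energy conservation Mgh = ½(1+k)Mv² gives v = √(2gh/(1+k)) = √(2 × 9.81 × 3.26 / 1.4) = 6.759 m/s.
The angular speed follows from ω = v/R = 6.759/0.14 ≈ 48.3 rad/s.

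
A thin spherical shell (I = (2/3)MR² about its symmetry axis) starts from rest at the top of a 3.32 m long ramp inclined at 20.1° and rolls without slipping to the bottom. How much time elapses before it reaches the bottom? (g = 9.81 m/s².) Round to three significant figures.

t ≈ 1.81 s

The moment of inertia is (2/3)MR², giving k ≡ I/(MR²) = 2/3.
Along the incline Mg sinθ − f = Ma, and torque about the center fR = Iα = kMR²(a/R) gives f = kMa.
Hence a = g sinθ/(1+k) = 9.81×sin20.1°/1.667 = 2.023 m/s².
Starting from rest, L = ½at², so t = √(2L/a) = √(2×3.32/2.023) ≈ 1.81 s.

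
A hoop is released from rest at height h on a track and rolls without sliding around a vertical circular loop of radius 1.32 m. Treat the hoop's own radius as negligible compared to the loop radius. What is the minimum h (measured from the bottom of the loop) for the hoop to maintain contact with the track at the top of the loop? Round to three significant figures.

h_min ≈ 3.96 m

With I = MR², the ratio k = I/(MR²) is 1.
At the top, contact is just lost when gravity alone supplies the centripetal force: Mg = Mv_top²/r, i.e. v_top² = gr.
With ω = v/R, the kinetic energy at speed v is ½(1+k)Mv² = Mv².
Energy conservation from release (height h) to the top (height 2r): Mgh = Mg(2r) + M·gr.
Thus h_min = 2r + (1+k)r/2 = r(2 + 2/2) = 1.32 × 3 ≈ 3.96 m.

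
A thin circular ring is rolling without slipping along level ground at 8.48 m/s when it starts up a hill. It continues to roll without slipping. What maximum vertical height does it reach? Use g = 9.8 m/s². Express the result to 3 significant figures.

Here I = MR², so the shape factor k = I/(MR²) = 1.
Since it rolls without slipping, ω = v/R and KE = ½Mv² + ½Iω² = ½(1+k)Mv² = Mv².
At the top the kinetic energy is zero, so Mv₀² = Mgh.
Thus h = (1+k)v₀²/(2g) = 2 × 8.48² / (2 × 9.8) ≈ 7.34 m.

h ≈ 7.34 m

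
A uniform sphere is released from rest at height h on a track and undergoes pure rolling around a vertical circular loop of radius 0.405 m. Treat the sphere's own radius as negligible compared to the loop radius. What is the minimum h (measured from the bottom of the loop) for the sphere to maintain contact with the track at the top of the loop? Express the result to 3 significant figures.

h_min ≈ 1.09 m

The moment of inertia is (2/5)MR², giving k ≡ I/(MR²) = 0.4.
At the top, contact is just lost when gravity alone supplies the centripetal force: Mg = Mv_top²/r, i.e. v_top² = gr.
With ω = v/R, the kinetic energy at speed v is ½(1+k)Mv² = (7/10)Mv².
Energy conservation from release (height h) to the top (height 2r): Mgh = Mg(2r) + (7/10)M·gr.
Thus h_min = 2r + (1+k)r/2 = r(2 + 1.4/2) = 0.405 × 2.7 ≈ 1.09 m.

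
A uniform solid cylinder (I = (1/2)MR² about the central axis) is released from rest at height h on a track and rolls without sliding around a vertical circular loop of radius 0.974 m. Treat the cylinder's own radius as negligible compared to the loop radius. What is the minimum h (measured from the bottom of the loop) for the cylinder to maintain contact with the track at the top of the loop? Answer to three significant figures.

h_min ≈ 2.68 m

With I = (1/2)MR², the ratio k = I/(MR²) is 0.5.
At the top of the loop, the minimum-contact condition is Mg = Mv_top²/r, so v_top² = gr.
With ω = v/R, the kinetic energy at speed v is ½(1+k)Mv² = (3/4)Mv².
Energy conservation from release (height h) to the top (height 2r): Mgh = Mg(2r) + (3/4)M·gr.
Thus h_min = 2r + (1+k)r/2 = r(2 + 1.5/2) = 0.974 × 2.75 ≈ 2.68 m.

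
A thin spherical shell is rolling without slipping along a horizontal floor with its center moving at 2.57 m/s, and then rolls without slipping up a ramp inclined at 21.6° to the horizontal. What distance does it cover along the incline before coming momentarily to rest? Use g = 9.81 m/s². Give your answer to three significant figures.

d ≈ 1.52 m

Here I = (2/3)MR², so the shape factor k = I/(MR²) = 2/3.
Since it rolls without slipping, ω = v/R and KE = ½Mv² + ½Iω² = ½(1+k)Mv² = (5/6)Mv².
Setting this equal to Mgh gives the vertical rise h = (1+k)v₀²/(2g) = 1.667×2.57²/(2×9.81) = 0.5611 m.
Along the incline, d = h/sinθ = 0.5611/sin21.6° ≈ 1.52 m.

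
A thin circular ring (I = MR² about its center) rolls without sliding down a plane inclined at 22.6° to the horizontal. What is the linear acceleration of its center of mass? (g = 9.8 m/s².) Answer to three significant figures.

a ≈ 1.88 m/s²

Here I = MR², so the shape factor k = I/(MR²) = 1.
Translational: Mg sinθ − f = Ma. Rotational about the CM: fR = Iα = kMRa, so f = kMa.
Eliminating f: Mg sinθ = (1+k)Ma, so a = g sinθ/(1+k) = 9.8 × sin22.6° / 2 ≈ 1.88 m/s².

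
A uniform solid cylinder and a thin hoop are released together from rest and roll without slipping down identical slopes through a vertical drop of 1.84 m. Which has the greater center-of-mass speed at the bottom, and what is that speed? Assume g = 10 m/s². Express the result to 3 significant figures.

the uniform solid cylinder, at v ≈ 4.95 m/s

For rolling without slipping, Mgh = ½(1+k)Mv² where k = I/(MR²), so v = √(2gh/(1+k)).
Uniform solid cylinder: k = 0.5, giving v = √(2×10×1.84/1.5) = 4.953 m/s.
Thin hoop: k = 1, giving v = √(2×10×1.84/2) = 4.29 m/s.
The smaller k wins: the uniform solid cylinder, at ≈ 4.95 m/s.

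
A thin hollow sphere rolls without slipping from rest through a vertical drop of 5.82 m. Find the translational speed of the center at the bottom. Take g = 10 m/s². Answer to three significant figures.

With I = (2/3)MR², the ratio k = I/(MR²) is 2/3.
Rolling without slipping gives ω = v/R, so the total kinetic energy is ½Mv² + ½Iω² = ½(1+k)Mv² = (5/6)Mv².
Setting Mgh = (5/6)Mv² gives v = √(2gh/(1+k)) = √(2·10·5.82/1.667) ≈ 8.36 m/s.

v ≈ 8.36 m/s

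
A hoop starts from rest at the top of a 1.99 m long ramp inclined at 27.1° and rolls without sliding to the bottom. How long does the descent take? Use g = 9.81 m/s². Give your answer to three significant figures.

Here I = MR², so the shape factor k = I/(MR²) = 1.
Newton's second law down the slope: Mg sinθ − f = Ma. The torque equation fR = Iα (with α = a/R) gives f = kMa.
Hence a = g sinθ/(1+k) = 9.81×sin27.1°/2 = 2.234 m/s².
With constant a from rest, t = √(2L/a) = √(2·1.99/2.234) ≈ 1.33 s.

t ≈ 1.33 s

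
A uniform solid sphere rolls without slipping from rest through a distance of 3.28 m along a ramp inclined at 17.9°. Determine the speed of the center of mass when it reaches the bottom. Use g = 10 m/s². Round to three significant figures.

Here I = (2/5)MR², so the shape factor k = I/(MR²) = 0.4.
The rolling condition ω = v/R makes the rotational term ½I(v/R)² = ½kMv², so KE_total = ½(1+k)Mv² = (7/10)Mv².
The vertical drop is h = L sinθ = 3.28 × sin17.9° = 1.008 m.
Setting Mgh = (7/10)Mv² gives v = √(2gh/(1+k)) = √(2·10·1.008/1.4) ≈ 3.79 m/s.

v ≈ 3.79 m/s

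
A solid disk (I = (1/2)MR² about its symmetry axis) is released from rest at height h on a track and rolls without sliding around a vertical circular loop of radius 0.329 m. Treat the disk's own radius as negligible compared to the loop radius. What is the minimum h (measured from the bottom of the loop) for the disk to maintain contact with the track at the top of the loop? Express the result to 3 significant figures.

h_min ≈ 0.905 m

With I = (1/2)MR², the ratio k = I/(MR²) is 0.5.
At the top of the loop, the minimum-contact condition is Mg = Mv_top²/r, so v_top² = gr.
With ω = v/R, the kinetic energy at speed v is ½(1+k)Mv² = (3/4)Mv².
Energy conservation from release (height h) to the top (height 2r): Mgh = Mg(2r) + (3/4)M·gr.
Thus h_min = 2r + (1+k)r/2 = r(2 + 1.5/2) = 0.329 × 2.75 ≈ 0.905 m.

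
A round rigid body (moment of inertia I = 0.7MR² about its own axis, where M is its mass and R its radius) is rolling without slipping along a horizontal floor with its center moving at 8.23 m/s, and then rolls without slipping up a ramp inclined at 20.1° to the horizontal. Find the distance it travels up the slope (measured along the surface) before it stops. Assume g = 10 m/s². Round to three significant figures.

d ≈ 16.8 m

Here I = 0.7MR², so the shape factor k = I/(MR²) = 0.7.
The rolling condition ω = v/R makes the rotational term ½I(v/R)² = ½kMv², so KE_total = ½(1+k)Mv² = (17/20)Mv².
Setting this equal to Mgh gives the vertical rise h = (1+k)v₀²/(2g) = 1.7×8.23²/(2×10) = 5.757 m.
The distance along the slope is d = h/sinθ = 5.757/sin20.1° ≈ 16.8 m.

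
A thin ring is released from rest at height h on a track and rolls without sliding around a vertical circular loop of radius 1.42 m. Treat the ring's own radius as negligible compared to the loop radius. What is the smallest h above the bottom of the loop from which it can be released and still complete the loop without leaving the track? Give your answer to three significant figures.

h_min ≈ 4.26 m

The moment of inertia is MR², giving k ≡ I/(MR²) = 1.
At the top, contact is just lost when gravity alone supplies the centripetal force: Mg = Mv_top²/r, i.e. v_top² = gr.
With ω = v/R, the kinetic energy at speed v is ½(1+k)Mv² = Mv².
Energy conservation from release (height h) to the top (height 2r): Mgh = Mg(2r) + M·gr.
Thus h_min = 2r + (1+k)r/2 = r(2 + 2/2) = 1.42 × 3 ≈ 4.26 m.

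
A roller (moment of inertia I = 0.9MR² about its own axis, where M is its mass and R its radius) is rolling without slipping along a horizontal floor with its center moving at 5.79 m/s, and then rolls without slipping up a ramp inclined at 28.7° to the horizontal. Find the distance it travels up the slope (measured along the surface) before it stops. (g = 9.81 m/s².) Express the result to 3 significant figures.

d ≈ 6.76 m

The moment of inertia is 0.9MR², giving k ≡ I/(MR²) = 0.9.
The rolling condition ω = v/R makes the rotational term ½I(v/R)² = ½kMv², so KE_total = ½(1+k)Mv² = (19/20)Mv².
Setting this equal to Mgh gives the vertical rise h = (1+k)v₀²/(2g) = 1.9×5.79²/(2×9.81) = 3.246 m.
The distance along the slope is d = h/sinθ = 3.246/sin28.7° ≈ 6.76 m.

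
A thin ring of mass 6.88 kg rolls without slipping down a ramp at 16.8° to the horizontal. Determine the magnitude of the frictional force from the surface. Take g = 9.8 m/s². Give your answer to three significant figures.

f ≈ 9.74 N

Here I = MR², so the shape factor k = I/(MR²) = 1.
Along the incline Mg sinθ − f = Ma, and torque about the center fR = Iα = kMR²(a/R) gives f = kMa.
Combining, a = g sinθ/(1+k) and f = kMa = kMg sinθ/(1+k).
f = 1 × 6.88 × 9.8 × sin16.8° / 2 ≈ 9.74 N.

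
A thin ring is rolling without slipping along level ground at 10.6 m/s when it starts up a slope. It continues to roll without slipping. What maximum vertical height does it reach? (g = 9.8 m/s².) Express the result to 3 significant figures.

h ≈ 11.5 m

With I = MR², the ratio k = I/(MR²) is 1.
Since it rolls without slipping, ω = v/R and KE = ½Mv² + ½Iω² = ½(1+k)Mv² = Mv².
At the top the kinetic energy is zero, so Mv₀² = Mgh.
Thus h = (1+k)v₀²/(2g) = 2 × 10.6² / (2 × 9.8) ≈ 11.5 m.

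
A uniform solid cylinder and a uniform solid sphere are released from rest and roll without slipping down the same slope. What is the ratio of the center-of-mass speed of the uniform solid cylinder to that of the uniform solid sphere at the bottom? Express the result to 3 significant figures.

v_ratio ≈ 0.966

Each satisfies Mgh = ½(1+k)Mv² with k = I/(MR²), so v ∝ 1/√(1+k).
For the uniform solid cylinder k = 0.5; for the uniform solid sphere k = 0.4.
v₁/v₂ = √((1+k₂)/(1+k₁)) = √(1.4/1.5) ≈ 0.966.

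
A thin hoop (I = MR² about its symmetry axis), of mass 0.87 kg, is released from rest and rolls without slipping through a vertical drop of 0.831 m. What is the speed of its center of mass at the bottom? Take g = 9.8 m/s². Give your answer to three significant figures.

Here I = MR², so the shape factor k = I/(MR²) = 1.
Since it rolls without slipping, ω = v/R and KE = ½Mv² + ½Iω² = ½(1+k)Mv² = Mv².
Energy conservation: Mgh = Mv², so v = √(2gh/(1+k)) = √(2 × 9.8 × 0.831 / 2) ≈ 2.85 m/s.

v ≈ 2.85 m/s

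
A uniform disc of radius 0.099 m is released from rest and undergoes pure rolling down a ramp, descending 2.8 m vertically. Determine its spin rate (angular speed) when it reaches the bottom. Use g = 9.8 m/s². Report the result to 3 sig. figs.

The moment of inertia is (1/2)MR², giving k ≡ I/(MR²) = 0.5.
Since it rolls without slipping, ω = v/R and KE = ½Mv² + ½Iω² = ½(1+k)Mv² = (3/4)Mv².
Energy conservation Mgh = ½(1+k)Mv² gives v = √(2gh/(1+k)) = √(2 × 9.8 × 2.8 / 1.5) = 6.049 m/s.
The angular speed follows from ω = v/R = 6.049/0.099 ≈ 61.1 rad/s.

ω ≈ 61.1 rad/s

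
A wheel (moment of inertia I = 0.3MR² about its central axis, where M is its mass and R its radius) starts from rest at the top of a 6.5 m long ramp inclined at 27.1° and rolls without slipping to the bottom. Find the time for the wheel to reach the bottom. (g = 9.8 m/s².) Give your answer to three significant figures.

The moment of inertia is 0.3MR², giving k ≡ I/(MR²) = 0.3.
Along the incline Mg sinθ − f = Ma, and torque about the center fR = Iα = kMR²(a/R) gives f = kMa.
Hence a = g sinθ/(1+k) = 9.8×sin27.1°/1.3 = 3.434 m/s².
Starting from rest, L = ½at², so t = √(2L/a) = √(2×6.5/3.434) ≈ 1.95 s.

t ≈ 1.95 s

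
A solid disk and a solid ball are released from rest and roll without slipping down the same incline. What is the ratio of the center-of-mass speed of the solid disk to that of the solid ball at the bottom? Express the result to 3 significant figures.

v_ratio ≈ 0.966

Each satisfies Mgh = ½(1+k)Mv² with k = I/(MR²), so v ∝ 1/√(1+k).
For the solid disk k = 0.5; for the solid ball k = 0.4.
v₁/v₂ = √((1+k₂)/(1+k₁)) = √(1.4/1.5) ≈ 0.966.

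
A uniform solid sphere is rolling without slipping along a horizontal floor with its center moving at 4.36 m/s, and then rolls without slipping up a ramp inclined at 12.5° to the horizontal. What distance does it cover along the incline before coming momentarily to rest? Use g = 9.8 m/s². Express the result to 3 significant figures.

d ≈ 6.27 m

With I = (2/5)MR², the ratio k = I/(MR²) is 0.4.
Pure rolling means v = ωR; then KE = ½Mv² + ½I(v/R)² = ½(1+k)Mv² = (7/10)Mv².
Setting this equal to Mgh gives the vertical rise h = (1+k)v₀²/(2g) = 1.4×4.36²/(2×9.8) = 1.358 m.
Along the incline, d = h/sinθ = 1.358/sin12.5° ≈ 6.27 m.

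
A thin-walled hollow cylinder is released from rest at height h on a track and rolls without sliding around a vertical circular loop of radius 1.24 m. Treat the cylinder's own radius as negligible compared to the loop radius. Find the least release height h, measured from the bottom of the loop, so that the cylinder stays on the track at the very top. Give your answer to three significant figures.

h_min ≈ 3.72 m

For this body I = MR², i.e. k = I/(MR²) = 1.
At the top of the loop, the minimum-contact condition is Mg = Mv_top²/r, so v_top² = gr.
With ω = v/R, the kinetic energy at speed v is ½(1+k)Mv² = Mv².
Energy conservation from release (height h) to the top (height 2r): Mgh = Mg(2r) + M·gr.
Thus h_min = 2r + (1+k)r/2 = r(2 + 2/2) = 1.24 × 3 ≈ 3.72 m.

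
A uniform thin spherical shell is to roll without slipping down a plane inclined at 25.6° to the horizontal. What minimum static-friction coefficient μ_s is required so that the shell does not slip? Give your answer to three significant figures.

μ_min ≈ 0.192

With I = (2/3)MR², the ratio k = I/(MR²) is 2/3.
Newton's second law down the slope: Mg sinθ − f = Ma. The torque equation fR = Iα (with α = a/R) gives f = kMa.
These give a = g sinθ/(1+k) and the required friction f = kMg sinθ/(1+k).
With N = Mg cosθ, the no-slip condition f ≤ μN gives μ_min = f/N = k tanθ/(1+k).
μ_min = (2/3) × tan25.6° / 1.667 ≈ 0.192.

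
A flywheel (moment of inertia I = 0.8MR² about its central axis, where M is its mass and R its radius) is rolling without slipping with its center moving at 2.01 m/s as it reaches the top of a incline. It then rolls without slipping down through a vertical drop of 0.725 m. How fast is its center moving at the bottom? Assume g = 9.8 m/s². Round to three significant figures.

v ≈ 3.45 m/s

Here I = 0.8MR², so the shape factor k = I/(MR²) = 0.8.
Rolling without slipping gives ω = v/R, so the total kinetic energy is ½Mv² + ½Iω² = ½(1+k)Mv² = (9/10)Mv².
Conserving energy between top and bottom: (9/10)Mv² = (9/10)Mv₀² + Mgh, hence v² = v₀² + 2gh/(1+k).
v = √(2.01² + 2×9.8×0.725/1.8) = √11.93 ≈ 3.45 m/s.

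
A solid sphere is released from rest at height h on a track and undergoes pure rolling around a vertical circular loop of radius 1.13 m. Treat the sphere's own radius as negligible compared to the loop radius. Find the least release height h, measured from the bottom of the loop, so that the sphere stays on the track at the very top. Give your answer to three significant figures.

The moment of inertia is (2/5)MR², giving k ≡ I/(MR²) = 0.4.
At the top of the loop, the minimum-contact condition is Mg = Mv_top²/r, so v_top² = gr.
With ω = v/R, the kinetic energy at speed v is ½(1+k)Mv² = (7/10)Mv².
Energy conservation from release (height h) to the top (height 2r): Mgh = Mg(2r) + (7/10)M·gr.
Thus h_min = 2r + (1+k)r/2 = r(2 + 1.4/2) = 1.13 × 2.7 ≈ 3.05 m.

h_min ≈ 3.05 m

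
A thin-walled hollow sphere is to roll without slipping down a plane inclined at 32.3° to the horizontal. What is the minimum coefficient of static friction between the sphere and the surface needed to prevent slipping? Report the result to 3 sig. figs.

For this body I = (2/3)MR², i.e. k = I/(MR²) = 2/3.
Newton's second law down the slope: Mg sinθ − f = Ma. The torque equation fR = Iα (with α = a/R) gives f = kMa.
These give a = g sinθ/(1+k) and the required friction f = kMg sinθ/(1+k).
With N = Mg cosθ, the no-slip condition f ≤ μN gives μ_min = f/N = k tanθ/(1+k).
μ_min = (2/3) × tan32.3° / 1.667 ≈ 0.253.

μ_min ≈ 0.253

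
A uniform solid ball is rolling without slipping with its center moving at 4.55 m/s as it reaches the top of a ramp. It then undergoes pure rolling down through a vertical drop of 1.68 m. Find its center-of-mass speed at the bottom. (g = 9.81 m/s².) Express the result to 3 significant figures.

v ≈ 6.65 m/s

The moment of inertia is (2/5)MR², giving k ≡ I/(MR²) = 0.4.
Rolling without slipping gives ω = v/R, so the total kinetic energy is ½Mv² + ½Iω² = ½(1+k)Mv² = (7/10)Mv².
Conserving energy between top and bottom: (7/10)Mv² = (7/10)Mv₀² + Mgh, hence v² = v₀² + 2gh/(1+k).
v = √(4.55² + 2×9.81×1.68/1.4) = √44.25 ≈ 6.65 m/s.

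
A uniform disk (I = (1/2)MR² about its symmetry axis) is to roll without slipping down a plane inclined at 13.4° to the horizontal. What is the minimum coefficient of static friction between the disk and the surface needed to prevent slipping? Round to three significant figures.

For this body I = (1/2)MR², i.e. k = I/(MR²) = 0.5.
Along the incline Mg sinθ − f = Ma, and torque about the center fR = Iα = kMR²(a/R) gives f = kMa.
These give a = g sinθ/(1+k) and the required friction f = kMg sinθ/(1+k).
The normal force is N = Mg cosθ, so μ_min = f/N = k tanθ/(1+k).
μ_min = 0.5 × tan13.4° / 1.5 ≈ 0.0794.

μ_min ≈ 0.0794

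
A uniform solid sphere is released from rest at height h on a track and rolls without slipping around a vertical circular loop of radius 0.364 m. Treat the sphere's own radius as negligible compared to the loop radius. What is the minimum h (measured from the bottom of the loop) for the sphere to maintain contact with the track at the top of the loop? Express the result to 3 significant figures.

With I = (2/5)MR², the ratio k = I/(MR²) is 0.4.
At the top of the loop, the minimum-contact condition is Mg = Mv_top²/r, so v_top² = gr.
With ω = v/R, the kinetic energy at speed v is ½(1+k)Mv² = (7/10)Mv².
Energy conservation from release (height h) to the top (height 2r): Mgh = Mg(2r) + (7/10)M·gr.
Thus h_min = 2r + (1+k)r/2 = r(2 + 1.4/2) = 0.364 × 2.7 ≈ 0.983 m.

h_min ≈ 0.983 m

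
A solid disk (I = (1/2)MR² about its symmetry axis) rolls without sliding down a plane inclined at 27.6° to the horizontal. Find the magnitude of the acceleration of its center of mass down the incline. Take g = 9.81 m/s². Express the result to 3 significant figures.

Here I = (1/2)MR², so the shape factor k = I/(MR²) = 0.5.
Newton's second law down the slope: Mg sinθ − f = Ma. The torque equation fR = Iα (with α = a/R) gives f = kMa.
Eliminating f: Mg sinθ = (1+k)Ma, so a = g sinθ/(1+k) = 9.81 × sin27.6° / 1.5 ≈ 3.03 m/s².

a ≈ 3.03 m/s²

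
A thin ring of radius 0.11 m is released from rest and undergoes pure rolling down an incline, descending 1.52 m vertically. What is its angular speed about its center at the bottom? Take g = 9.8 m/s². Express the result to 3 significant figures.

ω ≈ 35.1 rad/s

With I = MR², the ratio k = I/(MR²) is 1.
The rolling condition ω = v/R makes the rotational term ½I(v/R)² = ½kMv², so KE_total = ½(1+k)Mv² = Mv².
Energy conservation Mgh = ½(1+k)Mv² gives v = √(2gh/(1+k)) = √(2 × 9.8 × 1.52 / 2) = 3.86 m/s.
The angular speed follows from ω = v/R = 3.86/0.11 ≈ 35.1 rad/s.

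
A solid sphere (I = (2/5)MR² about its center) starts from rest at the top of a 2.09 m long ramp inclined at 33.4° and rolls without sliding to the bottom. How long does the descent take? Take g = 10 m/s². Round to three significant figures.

The moment of inertia is (2/5)MR², giving k ≡ I/(MR²) = 0.4.
Newton's second law down the slope: Mg sinθ − f = Ma. The torque equation fR = Iα (with α = a/R) gives f = kMa.
Hence a = g sinθ/(1+k) = 10×sin33.4°/1.4 = 3.932 m/s².
Starting from rest, L = ½at², so t = √(2L/a) = √(2×2.09/3.932) ≈ 1.03 s.

t ≈ 1.03 s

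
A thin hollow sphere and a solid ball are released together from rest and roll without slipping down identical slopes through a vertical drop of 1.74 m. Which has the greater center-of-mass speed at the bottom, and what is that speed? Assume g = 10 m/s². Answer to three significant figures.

For rolling without slipping, Mgh = ½(1+k)Mv² where k = I/(MR²), so v = √(2gh/(1+k)).
Thin hollow sphere: k = 2/3, giving v = √(2×10×1.74/1.667) = 4.569 m/s.
Solid ball: k = 0.4, giving v = √(2×10×1.74/1.4) = 4.986 m/s.
The smaller k wins: the solid ball, at ≈ 4.99 m/s.

the solid ball, at v ≈ 4.99 m/s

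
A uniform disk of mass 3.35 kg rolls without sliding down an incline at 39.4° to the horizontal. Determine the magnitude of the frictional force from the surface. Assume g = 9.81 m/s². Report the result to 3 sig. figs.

f ≈ 6.95 N

With I = (1/2)MR², the ratio k = I/(MR²) is 0.5.
Along the incline Mg sinθ − f = Ma, and torque about the center fR = Iα = kMR²(a/R) gives f = kMa.
Combining, a = g sinθ/(1+k) and f = kMa = kMg sinθ/(1+k).
f = 0.5 × 3.35 × 9.81 × sin39.4° / 1.5 ≈ 6.95 N.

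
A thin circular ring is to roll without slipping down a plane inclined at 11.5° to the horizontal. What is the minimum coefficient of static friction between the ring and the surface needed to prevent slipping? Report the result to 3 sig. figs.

The moment of inertia is MR², giving k ≡ I/(MR²) = 1.
Translational: Mg sinθ − f = Ma. Rotational about the CM: fR = Iα = kMRa, so f = kMa.
These give a = g sinθ/(1+k) and the required friction f = kMg sinθ/(1+k).
With N = Mg cosθ, the no-slip condition f ≤ μN gives μ_min = f/N = k tanθ/(1+k).
μ_min = 1 × tan11.5° / 2 ≈ 0.102.

μ_min ≈ 0.102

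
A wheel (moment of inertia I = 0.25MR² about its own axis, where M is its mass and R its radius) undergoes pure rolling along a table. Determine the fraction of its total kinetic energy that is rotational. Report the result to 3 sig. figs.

fraction ≈ 0.200

With I = 0.25MR², the ratio k = I/(MR²) is 0.25.
With ω = v/R, KE_trans = ½Mv² and KE_rot = ½Iω² = ½kMv², so KE_total = ½(1+k)Mv².
The rotational fraction is therefore k/(1+k) = 0.25/1.25 ≈ 0.200.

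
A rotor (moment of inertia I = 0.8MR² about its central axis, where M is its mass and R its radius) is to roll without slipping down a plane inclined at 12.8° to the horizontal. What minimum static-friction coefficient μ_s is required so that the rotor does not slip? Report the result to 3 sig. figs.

μ_min ≈ 0.101

With I = 0.8MR², the ratio k = I/(MR²) is 0.8.
Along the incline Mg sinθ − f = Ma, and torque about the center fR = Iα = kMR²(a/R) gives f = kMa.
These give a = g sinθ/(1+k) and the required friction f = kMg sinθ/(1+k).
The normal force is N = Mg cosθ, so μ_min = f/N = k tanθ/(1+k).
μ_min = 0.8 × tan12.8° / 1.8 ≈ 0.101.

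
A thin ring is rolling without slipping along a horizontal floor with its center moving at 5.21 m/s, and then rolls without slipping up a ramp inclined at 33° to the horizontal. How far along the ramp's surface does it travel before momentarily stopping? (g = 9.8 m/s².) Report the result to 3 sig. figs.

With I = MR², the ratio k = I/(MR²) is 1.
Rolling without slipping gives ω = v/R, so the total kinetic energy is ½Mv² + ½Iω² = ½(1+k)Mv² = Mv².
Setting this equal to Mgh gives the vertical rise h = (1+k)v₀²/(2g) = 2×5.21²/(2×9.8) = 2.77 m.
Along the incline, d = h/sinθ = 2.77/sin33° ≈ 5.09 m.

d ≈ 5.09 m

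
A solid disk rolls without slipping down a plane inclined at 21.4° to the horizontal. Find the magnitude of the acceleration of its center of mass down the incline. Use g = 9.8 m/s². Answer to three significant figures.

Here I = (1/2)MR², so the shape factor k = I/(MR²) = 0.5.
Newton's second law down the slope: Mg sinθ − f = Ma. The torque equation fR = Iα (with α = a/R) gives f = kMa.
Eliminating f: Mg sinθ = (1+k)Ma, so a = g sinθ/(1+k) = 9.8 × sin21.4° / 1.5 ≈ 2.38 m/s².

a ≈ 2.38 m/s²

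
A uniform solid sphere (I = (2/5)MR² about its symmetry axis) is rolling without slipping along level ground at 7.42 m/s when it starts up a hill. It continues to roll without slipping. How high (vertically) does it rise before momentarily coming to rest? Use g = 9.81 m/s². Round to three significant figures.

h ≈ 3.93 m

The moment of inertia is (2/5)MR², giving k ≡ I/(MR²) = 0.4.
Rolling without slipping gives ω = v/R, so the total kinetic energy is ½Mv² + ½Iω² = ½(1+k)Mv² = (7/10)Mv².
All of this converts to potential energy at the highest point: (7/10)Mv₀² = Mgh.
Thus h = (1+k)v₀²/(2g) = 1.4 × 7.42² / (2 × 9.81) ≈ 3.93 m.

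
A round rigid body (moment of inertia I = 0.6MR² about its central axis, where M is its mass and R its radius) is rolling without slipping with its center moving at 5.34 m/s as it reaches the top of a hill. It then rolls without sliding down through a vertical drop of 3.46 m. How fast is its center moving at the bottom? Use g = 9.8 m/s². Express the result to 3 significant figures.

v ≈ 8.42 m/s

The moment of inertia is 0.6MR², giving k ≡ I/(MR²) = 0.6.
Pure rolling means v = ωR; then KE = ½Mv² + ½I(v/R)² = ½(1+k)Mv² = (4/5)Mv².
Energy conservation: (4/5)Mv₀² + Mgh = (4/5)Mv², so v² = v₀² + 2gh/(1+k).
v = √(5.34² + 2×9.8×3.46/1.6) = √70.9 ≈ 8.42 m/s.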